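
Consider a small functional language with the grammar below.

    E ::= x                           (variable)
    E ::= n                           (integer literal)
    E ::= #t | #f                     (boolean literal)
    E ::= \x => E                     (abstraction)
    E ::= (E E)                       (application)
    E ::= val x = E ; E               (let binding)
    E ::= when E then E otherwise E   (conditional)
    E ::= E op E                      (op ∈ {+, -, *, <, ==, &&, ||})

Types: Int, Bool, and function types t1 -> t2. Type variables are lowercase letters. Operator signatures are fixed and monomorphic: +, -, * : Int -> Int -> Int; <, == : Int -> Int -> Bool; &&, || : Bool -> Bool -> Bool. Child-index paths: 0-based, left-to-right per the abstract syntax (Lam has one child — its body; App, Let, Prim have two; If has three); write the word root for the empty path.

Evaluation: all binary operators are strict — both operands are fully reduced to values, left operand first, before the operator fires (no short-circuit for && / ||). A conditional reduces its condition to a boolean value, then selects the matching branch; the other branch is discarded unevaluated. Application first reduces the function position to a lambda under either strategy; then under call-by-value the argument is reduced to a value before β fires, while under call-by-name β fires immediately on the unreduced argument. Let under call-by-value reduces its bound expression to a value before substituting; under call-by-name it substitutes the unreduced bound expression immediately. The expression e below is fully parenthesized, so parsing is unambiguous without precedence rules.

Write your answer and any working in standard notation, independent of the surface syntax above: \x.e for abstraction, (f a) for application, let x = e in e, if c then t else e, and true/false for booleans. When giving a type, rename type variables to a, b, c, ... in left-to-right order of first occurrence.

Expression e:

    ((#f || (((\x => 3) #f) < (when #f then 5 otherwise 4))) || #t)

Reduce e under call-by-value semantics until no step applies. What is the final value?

Derivation:
step 0: ((false || (((\x.3) false) < (if false then 5 else 4))) || true)
step 1: [beta@0.1.0] ((false || (3 < (if false then 5 else 4))) || true)
step 2: [if@0.1.1] ((false || (3 < 4)) || true)
step 3: [delta@0.1] ((false || true) || true)
step 4: [delta@0] (true || true)
step 5: [delta@root] true

Answer: true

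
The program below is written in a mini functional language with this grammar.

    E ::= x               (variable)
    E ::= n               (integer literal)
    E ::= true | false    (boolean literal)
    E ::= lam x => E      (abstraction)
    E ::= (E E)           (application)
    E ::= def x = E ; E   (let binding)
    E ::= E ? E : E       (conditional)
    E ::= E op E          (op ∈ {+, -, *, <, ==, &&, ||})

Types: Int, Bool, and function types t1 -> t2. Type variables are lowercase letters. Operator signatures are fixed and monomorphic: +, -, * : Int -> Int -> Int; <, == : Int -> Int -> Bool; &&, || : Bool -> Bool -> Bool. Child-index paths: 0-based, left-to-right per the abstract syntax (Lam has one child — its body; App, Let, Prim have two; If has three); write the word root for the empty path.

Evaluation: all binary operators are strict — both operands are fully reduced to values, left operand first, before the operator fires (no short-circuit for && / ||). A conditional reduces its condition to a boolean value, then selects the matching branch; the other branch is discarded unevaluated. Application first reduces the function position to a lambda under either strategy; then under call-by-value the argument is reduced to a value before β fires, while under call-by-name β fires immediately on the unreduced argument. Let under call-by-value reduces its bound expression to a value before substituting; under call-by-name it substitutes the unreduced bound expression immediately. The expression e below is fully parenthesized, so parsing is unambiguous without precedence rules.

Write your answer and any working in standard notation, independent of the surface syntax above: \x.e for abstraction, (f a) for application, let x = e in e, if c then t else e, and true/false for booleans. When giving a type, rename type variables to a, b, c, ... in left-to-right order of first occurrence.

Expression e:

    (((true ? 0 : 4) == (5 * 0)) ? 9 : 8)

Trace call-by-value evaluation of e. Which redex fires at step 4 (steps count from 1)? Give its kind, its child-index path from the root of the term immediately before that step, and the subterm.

Working:
step 0: (if ((if true then 0 else 4) == (5 * 0)) then 9 else 8)
step 1: [if@0.0] (if (0 == (5 * 0)) then 9 else 8)
step 2: [delta@0.1] (if (0 == 0) then 9 else 8)
step 3: [delta@0] (if true then 9 else 8)
step 4: [if@root] 9

Answer: if at root : (if true then 9 else 8)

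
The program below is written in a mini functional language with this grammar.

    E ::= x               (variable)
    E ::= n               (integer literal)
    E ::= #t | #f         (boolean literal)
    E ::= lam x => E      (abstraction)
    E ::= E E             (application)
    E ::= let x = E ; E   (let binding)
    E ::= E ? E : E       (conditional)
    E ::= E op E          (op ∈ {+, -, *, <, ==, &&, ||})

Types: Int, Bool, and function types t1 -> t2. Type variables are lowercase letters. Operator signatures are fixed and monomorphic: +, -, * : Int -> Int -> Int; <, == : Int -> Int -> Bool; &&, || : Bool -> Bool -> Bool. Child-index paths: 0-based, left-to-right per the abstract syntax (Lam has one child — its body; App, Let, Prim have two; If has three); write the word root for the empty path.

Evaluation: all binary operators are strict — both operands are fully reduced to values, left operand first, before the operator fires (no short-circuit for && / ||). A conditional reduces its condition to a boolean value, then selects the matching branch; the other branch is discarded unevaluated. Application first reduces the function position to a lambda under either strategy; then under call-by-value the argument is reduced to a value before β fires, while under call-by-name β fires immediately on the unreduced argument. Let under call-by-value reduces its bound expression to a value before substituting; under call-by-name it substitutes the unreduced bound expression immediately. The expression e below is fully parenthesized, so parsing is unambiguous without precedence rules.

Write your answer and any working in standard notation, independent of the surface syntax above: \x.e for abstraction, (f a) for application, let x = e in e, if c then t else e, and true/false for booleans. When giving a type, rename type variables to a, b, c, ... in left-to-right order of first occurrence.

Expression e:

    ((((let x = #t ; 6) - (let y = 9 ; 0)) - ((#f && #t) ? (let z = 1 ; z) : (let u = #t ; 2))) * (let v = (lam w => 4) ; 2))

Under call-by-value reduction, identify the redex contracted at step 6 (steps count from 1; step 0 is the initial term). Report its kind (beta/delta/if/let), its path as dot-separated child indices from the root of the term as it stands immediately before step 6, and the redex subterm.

Answer: let at 0.1 : (let u = true in 2)

Derivation:
step 0: ((((let x = true in 6) - (let y = 9 in 0)) - (if (false && true) then (let z = 1 in z) else (let u = true in 2))) * (let v = (\w.4) in 2))
step 1: [let@0.0.0] (((6 - (let y = 9 in 0)) - (if (false && true) then (let z = 1 in z) else (let u = true in 2))) * (let v = (\w.4) in 2))
step 2: [let@0.0.1] (((6 - 0) - (if (false && true) then (let z = 1 in z) else (let u = true in 2))) * (let v = (\w.4) in 2))
step 3: [delta@0.0] ((6 - (if (false && true) then (let z = 1 in z) else (let u = true in 2))) * (let v = (\w.4) in 2))
step 4: [delta@0.1.0] ((6 - (if false then (let z = 1 in z) else (let u = true in 2))) * (let v = (\w.4) in 2))
step 5: [if@0.1] ((6 - (let u = true in 2)) * (let v = (\w.4) in 2))
step 6: [let@0.1] ((6 - 2) * (let v = (\w.4) in 2))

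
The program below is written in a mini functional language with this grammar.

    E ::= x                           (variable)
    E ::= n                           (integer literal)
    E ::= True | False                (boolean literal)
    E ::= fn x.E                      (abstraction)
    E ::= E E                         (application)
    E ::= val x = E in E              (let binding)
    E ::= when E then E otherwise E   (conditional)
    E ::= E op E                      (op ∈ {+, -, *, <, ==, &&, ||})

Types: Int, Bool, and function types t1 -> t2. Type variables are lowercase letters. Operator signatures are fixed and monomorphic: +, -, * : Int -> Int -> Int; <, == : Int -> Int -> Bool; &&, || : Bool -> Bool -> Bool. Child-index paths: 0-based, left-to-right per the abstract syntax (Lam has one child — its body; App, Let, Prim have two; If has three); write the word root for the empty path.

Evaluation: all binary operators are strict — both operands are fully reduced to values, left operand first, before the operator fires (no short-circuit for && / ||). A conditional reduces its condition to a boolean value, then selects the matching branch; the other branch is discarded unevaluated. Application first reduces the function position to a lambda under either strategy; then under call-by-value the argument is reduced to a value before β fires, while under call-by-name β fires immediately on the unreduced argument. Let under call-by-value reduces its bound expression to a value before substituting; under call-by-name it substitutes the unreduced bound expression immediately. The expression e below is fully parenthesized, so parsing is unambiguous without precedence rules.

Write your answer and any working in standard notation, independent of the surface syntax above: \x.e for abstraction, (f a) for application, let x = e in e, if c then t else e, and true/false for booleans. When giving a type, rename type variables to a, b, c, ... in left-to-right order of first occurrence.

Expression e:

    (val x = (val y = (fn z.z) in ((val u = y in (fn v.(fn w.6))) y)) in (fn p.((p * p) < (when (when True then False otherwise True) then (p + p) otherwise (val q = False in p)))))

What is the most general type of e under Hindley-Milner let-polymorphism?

Answer: Int -> Bool

Derivation:
z : a
\z._ : a -> a
let y : forall. a -> a
y : b -> b
let u : forall. b -> b
\w._ : d -> Int
\v._ : c -> d -> Int
y : e -> e
  unify c -> d -> Int ~ (e -> e) -> f
  unify c ~ e -> e
  unify d -> Int ~ f
_ _ : d -> Int
let x : forall. d -> Int
p : g
  unify g ~ Int
p : Int
  unify Int ~ Int
  unify Int ~ Int
  unify Bool ~ Bool
  unify Bool ~ Bool
  unify Bool ~ Bool
p : Int
  unify Int ~ Int
p : Int
  unify Int ~ Int
let q : Bool
p : Int
  unify Int ~ Int
  unify Int ~ Int
\p._ : Int -> Bool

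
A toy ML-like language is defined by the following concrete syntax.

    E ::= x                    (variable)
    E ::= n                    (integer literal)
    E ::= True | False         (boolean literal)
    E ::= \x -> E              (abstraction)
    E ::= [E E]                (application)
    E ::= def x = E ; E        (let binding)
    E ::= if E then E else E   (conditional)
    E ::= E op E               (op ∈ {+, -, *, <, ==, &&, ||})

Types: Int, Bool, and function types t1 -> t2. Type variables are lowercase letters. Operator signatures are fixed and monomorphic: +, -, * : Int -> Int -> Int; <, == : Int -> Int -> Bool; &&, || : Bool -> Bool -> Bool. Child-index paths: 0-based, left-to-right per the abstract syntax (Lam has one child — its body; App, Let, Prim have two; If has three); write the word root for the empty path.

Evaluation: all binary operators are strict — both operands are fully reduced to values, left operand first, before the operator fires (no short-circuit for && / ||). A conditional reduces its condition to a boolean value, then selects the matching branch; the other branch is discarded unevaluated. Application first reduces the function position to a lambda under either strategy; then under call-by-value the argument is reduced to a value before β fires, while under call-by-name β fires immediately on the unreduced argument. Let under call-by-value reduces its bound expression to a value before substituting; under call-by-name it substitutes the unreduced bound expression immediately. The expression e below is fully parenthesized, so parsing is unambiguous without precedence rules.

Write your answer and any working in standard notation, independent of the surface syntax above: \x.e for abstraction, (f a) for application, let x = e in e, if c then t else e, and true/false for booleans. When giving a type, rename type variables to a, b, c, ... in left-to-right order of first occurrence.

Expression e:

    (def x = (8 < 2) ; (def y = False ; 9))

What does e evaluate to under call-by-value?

Derivation:
step 0: (let x = (8 < 2) in (let y = false in 9))
step 1: [delta@0] (let x = false in (let y = false in 9))
step 2: [let@root] (let y = false in 9)
step 3: [let@root] 9

Answer: 9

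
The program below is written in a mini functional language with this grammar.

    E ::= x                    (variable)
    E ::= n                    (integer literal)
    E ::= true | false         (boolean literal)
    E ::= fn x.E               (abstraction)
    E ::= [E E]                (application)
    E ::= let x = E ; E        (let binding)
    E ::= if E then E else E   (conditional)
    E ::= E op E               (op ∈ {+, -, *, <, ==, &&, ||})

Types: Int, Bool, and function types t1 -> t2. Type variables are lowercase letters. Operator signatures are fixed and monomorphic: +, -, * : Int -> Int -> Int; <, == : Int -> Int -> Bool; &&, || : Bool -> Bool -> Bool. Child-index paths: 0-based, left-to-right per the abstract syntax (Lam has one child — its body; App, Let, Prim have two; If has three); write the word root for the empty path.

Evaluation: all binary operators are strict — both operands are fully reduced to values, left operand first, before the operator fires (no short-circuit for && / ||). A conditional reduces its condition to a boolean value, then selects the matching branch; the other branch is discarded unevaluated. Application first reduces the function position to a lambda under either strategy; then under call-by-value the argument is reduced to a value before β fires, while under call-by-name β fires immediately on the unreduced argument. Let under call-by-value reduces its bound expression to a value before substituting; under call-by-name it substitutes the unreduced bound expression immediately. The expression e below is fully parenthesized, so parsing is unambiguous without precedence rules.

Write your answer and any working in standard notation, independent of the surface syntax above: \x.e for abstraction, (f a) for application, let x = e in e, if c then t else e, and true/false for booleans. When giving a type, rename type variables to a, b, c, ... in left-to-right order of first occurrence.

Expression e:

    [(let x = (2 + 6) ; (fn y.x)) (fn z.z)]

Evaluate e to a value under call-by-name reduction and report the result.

Answer: 8

Derivation:
step 0: ((let x = (2 + 6) in (\y.x)) (\z.z))
step 1: [let@0] ((\y.(2 + 6)) (\z.z))
step 2: [beta@root] (2 + 6)
step 3: [delta@root] 8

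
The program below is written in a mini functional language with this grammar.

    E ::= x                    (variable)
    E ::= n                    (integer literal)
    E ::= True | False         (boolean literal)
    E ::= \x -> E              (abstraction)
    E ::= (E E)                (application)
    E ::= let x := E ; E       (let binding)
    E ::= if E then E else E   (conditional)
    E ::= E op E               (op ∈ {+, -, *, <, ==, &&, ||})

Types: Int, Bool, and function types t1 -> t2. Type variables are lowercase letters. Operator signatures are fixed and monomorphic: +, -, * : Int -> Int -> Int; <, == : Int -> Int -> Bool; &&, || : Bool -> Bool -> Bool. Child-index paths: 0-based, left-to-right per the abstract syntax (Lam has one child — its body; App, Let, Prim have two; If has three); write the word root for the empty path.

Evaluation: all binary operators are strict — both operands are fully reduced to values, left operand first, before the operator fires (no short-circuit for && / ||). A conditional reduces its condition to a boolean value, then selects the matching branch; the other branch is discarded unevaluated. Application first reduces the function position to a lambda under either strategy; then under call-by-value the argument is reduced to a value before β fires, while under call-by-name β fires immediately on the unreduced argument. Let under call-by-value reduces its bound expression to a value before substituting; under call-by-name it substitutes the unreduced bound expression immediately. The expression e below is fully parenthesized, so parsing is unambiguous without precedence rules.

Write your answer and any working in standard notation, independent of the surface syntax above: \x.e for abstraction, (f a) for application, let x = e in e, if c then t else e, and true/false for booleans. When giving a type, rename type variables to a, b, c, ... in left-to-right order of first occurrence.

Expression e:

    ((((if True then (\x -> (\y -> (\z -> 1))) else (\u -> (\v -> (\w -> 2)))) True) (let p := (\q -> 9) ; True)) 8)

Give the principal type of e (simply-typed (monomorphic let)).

Working:
  unify Bool ~ Bool
\z._ : c -> Int
\y._ : b -> c -> Int
\x._ : a -> b -> c -> Int
\w._ : f -> Int
\v._ : e -> f -> Int
\u._ : d -> e -> f -> Int
  unify a -> b -> c -> Int ~ d -> e -> f -> Int
  unify a ~ d
  unify b -> c -> Int ~ e -> f -> Int
  unify b ~ e
  unify c -> Int ~ f -> Int
  unify c ~ f
  unify Int ~ Int
  unify d -> e -> f -> Int ~ Bool -> g
  unify d ~ Bool
  unify e -> f -> Int ~ g
_ _ : e -> f -> Int
\q._ : h -> Int
let p : h -> Int
  unify e -> f -> Int ~ Bool -> i
  unify e ~ Bool
  unify f -> Int ~ i
_ _ : f -> Int
  unify f -> Int ~ Int -> j
  unify f ~ Int
  unify Int ~ j
_ _ : Int

Answer: Int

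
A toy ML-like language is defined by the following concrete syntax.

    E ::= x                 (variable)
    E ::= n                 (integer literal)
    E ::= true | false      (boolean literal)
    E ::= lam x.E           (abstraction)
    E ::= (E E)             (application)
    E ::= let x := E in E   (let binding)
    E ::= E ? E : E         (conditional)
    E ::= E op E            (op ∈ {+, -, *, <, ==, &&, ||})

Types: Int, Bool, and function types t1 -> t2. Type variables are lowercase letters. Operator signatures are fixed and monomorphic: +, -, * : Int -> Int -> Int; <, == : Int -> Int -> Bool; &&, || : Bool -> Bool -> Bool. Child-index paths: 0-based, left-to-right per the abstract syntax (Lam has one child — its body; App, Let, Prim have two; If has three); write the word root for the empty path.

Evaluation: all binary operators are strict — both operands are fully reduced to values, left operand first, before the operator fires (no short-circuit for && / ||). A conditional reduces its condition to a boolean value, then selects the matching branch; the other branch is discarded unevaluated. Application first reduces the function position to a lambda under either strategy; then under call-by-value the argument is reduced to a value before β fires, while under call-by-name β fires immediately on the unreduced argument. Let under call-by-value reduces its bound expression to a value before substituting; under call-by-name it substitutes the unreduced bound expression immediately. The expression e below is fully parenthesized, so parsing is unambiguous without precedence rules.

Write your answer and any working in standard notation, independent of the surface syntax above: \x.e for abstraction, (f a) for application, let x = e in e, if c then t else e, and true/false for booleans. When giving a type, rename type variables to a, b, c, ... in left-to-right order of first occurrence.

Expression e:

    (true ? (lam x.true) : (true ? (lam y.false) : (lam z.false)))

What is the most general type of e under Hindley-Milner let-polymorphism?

Working:
  unify Bool ~ Bool
\x._ : a -> Bool
  unify Bool ~ Bool
\y._ : b -> Bool
\z._ : c -> Bool
  unify b -> Bool ~ c -> Bool
  unify b ~ c
  unify Bool ~ Bool
  unify a -> Bool ~ c -> Bool
  unify a ~ c
  unify Bool ~ Bool

Answer: a -> Bool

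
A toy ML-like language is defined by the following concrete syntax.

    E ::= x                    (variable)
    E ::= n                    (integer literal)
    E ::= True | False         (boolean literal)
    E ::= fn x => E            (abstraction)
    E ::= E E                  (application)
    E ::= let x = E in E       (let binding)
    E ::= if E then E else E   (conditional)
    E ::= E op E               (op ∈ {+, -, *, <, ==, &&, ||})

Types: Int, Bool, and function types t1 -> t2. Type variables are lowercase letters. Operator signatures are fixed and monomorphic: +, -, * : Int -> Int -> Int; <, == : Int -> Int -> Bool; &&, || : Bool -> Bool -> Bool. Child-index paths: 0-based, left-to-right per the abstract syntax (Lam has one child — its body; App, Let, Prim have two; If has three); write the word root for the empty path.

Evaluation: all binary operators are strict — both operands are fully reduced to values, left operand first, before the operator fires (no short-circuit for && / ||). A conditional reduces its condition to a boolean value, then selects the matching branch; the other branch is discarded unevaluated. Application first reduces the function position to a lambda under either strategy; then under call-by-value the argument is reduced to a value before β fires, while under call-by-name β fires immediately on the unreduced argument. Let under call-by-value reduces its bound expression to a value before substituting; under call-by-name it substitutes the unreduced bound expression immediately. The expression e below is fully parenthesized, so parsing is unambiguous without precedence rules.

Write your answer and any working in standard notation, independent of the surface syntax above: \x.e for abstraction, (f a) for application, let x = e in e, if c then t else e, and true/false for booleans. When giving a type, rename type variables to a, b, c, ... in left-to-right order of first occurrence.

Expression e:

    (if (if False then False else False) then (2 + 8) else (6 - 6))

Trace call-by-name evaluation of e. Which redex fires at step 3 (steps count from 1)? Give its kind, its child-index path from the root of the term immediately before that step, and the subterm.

Trace:
step 0: (if (if false then false else false) then (2 + 8) else (6 - 6))
step 1: [if@0] (if false then (2 + 8) else (6 - 6))
step 2: [if@root] (6 - 6)
step 3: [delta@root] 0

Answer: delta at root : (6 - 6)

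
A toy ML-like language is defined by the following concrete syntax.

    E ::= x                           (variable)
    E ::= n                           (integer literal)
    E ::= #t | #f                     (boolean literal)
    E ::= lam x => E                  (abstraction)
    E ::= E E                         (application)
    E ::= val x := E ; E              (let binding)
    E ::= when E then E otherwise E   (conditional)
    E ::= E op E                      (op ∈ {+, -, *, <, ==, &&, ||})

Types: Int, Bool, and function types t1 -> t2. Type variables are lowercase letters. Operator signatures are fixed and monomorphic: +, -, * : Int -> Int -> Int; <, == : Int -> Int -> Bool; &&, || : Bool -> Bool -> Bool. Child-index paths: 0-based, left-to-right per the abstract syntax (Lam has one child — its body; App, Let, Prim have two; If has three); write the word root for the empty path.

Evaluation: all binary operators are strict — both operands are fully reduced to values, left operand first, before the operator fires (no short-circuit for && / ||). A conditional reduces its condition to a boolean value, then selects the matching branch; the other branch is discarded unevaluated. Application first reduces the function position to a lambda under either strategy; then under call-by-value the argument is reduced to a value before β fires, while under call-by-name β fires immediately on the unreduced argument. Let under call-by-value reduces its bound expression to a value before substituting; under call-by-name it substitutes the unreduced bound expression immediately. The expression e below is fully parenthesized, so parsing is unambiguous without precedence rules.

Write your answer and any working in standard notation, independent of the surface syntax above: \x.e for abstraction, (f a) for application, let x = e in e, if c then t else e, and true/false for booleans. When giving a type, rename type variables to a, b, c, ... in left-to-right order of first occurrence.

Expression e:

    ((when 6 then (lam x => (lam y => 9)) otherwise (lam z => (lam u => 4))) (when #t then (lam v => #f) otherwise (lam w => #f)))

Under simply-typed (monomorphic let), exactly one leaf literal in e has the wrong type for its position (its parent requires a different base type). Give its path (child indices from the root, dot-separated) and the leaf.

Answer: 0.0 : 6

Working:
  unify Int ~ Bool
  FAIL: mismatch Int ~ Bool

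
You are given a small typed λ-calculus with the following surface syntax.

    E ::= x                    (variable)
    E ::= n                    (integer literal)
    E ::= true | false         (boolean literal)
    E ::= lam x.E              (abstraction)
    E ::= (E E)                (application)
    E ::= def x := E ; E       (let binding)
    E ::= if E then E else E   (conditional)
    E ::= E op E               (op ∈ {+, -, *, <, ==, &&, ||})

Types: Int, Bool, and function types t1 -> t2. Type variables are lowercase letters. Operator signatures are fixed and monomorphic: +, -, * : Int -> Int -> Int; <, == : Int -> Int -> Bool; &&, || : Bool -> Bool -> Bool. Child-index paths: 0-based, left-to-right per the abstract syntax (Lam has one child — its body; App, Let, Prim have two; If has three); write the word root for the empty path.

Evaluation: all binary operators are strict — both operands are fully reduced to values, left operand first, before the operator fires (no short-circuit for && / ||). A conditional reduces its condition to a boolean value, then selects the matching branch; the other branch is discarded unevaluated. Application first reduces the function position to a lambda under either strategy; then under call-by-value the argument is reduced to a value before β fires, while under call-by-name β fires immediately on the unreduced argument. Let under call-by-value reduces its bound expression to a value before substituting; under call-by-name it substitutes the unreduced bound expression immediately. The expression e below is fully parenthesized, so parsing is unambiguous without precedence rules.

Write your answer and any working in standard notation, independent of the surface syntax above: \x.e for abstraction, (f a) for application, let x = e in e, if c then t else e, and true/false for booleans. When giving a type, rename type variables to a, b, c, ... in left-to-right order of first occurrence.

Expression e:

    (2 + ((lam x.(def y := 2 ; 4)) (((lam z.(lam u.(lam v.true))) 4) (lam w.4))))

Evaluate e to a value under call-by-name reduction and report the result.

Derivation:
step 0: (2 + ((\x.(let y = 2 in 4)) (((\z.(\u.(\v.true))) 4) (\w.4))))
step 1: [beta@1] (2 + (let y = 2 in 4))
step 2: [let@1] (2 + 4)
step 3: [delta@root] 6

Answer: 6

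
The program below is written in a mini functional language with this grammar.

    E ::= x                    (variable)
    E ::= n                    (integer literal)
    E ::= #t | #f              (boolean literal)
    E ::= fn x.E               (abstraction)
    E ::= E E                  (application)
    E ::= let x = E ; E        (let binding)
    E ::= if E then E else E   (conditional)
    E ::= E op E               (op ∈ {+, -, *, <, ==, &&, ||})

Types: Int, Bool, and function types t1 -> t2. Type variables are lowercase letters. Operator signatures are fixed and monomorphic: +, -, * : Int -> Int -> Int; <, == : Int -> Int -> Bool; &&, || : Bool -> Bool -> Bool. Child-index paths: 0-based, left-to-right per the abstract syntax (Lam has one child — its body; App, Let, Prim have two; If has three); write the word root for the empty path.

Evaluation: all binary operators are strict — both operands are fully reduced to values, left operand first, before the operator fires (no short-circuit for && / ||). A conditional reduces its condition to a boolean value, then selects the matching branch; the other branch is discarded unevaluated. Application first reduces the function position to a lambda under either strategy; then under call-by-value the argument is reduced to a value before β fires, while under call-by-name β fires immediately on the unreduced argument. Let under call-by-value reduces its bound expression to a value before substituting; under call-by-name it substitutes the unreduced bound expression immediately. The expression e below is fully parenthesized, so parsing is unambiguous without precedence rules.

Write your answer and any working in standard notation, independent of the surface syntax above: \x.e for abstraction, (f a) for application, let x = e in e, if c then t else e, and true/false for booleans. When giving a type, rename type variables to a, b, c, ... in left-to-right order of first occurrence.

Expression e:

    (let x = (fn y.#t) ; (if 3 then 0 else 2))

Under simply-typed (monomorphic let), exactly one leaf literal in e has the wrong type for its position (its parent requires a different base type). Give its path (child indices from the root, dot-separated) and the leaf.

Answer: 1.0 : 3

Trace:
\y._ : a -> Bool
let x : a -> Bool
  unify Int ~ Bool
  FAIL: mismatch Int ~ Bool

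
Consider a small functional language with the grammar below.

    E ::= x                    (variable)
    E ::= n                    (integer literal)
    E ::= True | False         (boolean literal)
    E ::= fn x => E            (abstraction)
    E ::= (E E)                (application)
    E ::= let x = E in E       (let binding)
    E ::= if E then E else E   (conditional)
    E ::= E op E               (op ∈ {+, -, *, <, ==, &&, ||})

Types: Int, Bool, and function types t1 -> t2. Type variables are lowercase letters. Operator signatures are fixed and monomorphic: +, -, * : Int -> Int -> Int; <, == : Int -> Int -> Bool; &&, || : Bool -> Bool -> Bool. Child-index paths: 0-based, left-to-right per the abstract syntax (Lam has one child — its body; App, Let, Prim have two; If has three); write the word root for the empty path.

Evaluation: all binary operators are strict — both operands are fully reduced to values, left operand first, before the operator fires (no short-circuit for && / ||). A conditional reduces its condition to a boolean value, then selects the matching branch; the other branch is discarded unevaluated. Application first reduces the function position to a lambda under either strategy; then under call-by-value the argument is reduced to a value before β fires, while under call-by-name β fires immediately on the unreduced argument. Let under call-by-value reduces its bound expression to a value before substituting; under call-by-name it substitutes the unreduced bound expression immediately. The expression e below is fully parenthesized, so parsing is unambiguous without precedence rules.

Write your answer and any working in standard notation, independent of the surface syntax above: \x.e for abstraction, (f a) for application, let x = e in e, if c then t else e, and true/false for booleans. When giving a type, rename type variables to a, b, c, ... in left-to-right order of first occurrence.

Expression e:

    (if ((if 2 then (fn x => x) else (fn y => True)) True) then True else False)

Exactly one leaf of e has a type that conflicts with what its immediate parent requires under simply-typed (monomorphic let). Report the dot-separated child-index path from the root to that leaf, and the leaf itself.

Trace:
  unify Int ~ Bool
  FAIL: mismatch Int ~ Bool

Answer: 0.0.0 : 2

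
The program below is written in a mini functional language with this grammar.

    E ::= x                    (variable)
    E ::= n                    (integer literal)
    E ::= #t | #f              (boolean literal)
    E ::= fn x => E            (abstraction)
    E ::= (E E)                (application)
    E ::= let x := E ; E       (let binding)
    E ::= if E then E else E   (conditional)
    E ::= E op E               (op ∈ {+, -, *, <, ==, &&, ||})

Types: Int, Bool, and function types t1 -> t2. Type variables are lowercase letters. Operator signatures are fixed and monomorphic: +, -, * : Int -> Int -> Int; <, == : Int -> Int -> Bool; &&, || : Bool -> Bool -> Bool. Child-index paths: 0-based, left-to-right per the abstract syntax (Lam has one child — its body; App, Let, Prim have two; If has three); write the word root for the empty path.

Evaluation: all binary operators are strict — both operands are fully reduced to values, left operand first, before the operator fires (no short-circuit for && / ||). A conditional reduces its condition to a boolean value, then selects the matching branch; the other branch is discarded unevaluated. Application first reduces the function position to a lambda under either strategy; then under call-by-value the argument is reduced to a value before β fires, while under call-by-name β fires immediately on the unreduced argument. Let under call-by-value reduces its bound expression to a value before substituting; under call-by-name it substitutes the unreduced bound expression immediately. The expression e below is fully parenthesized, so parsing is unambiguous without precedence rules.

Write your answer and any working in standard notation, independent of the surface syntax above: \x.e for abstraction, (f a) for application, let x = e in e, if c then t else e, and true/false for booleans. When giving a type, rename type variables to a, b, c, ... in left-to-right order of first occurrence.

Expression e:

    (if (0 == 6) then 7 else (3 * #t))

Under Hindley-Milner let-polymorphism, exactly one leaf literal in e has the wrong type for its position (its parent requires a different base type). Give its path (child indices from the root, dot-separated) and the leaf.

Answer: 2.1 : true

Working:
  unify Int ~ Int
  unify Int ~ Int
  unify Bool ~ Bool
  unify Int ~ Int
  unify Bool ~ Int
  FAIL: mismatch Bool ~ Int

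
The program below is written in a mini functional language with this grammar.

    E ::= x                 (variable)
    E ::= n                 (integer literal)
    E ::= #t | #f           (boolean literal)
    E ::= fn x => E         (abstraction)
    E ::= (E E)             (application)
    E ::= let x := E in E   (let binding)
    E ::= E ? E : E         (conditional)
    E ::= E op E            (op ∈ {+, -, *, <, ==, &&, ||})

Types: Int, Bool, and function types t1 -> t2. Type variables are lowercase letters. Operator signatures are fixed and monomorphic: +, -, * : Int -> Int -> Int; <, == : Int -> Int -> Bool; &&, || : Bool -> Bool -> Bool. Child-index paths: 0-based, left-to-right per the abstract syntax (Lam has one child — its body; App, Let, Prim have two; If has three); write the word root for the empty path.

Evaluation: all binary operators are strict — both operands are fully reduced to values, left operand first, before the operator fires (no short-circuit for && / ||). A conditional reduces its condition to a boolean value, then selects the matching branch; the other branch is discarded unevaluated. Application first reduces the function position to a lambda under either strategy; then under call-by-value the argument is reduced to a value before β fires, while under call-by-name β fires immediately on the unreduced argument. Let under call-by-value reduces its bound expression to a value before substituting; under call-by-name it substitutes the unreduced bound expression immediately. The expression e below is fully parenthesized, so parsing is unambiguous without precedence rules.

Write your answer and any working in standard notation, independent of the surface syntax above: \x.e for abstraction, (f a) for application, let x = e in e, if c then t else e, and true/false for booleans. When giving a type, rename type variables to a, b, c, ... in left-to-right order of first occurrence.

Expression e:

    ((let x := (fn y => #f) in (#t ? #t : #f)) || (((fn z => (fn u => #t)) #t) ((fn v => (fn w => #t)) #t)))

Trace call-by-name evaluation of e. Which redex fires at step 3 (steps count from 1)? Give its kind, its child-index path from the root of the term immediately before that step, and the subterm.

Derivation:
step 0: ((let x = (\y.false) in (if true then true else false)) || (((\z.(\u.true)) true) ((\v.(\w.true)) true)))
step 1: [let@0] ((if true then true else false) || (((\z.(\u.true)) true) ((\v.(\w.true)) true)))
step 2: [if@0] (true || (((\z.(\u.true)) true) ((\v.(\w.true)) true)))
step 3: [beta@1.0] (true || ((\u.true) ((\v.(\w.true)) true)))

Answer: beta at 1.0 : ((\z.(\u.true)) true)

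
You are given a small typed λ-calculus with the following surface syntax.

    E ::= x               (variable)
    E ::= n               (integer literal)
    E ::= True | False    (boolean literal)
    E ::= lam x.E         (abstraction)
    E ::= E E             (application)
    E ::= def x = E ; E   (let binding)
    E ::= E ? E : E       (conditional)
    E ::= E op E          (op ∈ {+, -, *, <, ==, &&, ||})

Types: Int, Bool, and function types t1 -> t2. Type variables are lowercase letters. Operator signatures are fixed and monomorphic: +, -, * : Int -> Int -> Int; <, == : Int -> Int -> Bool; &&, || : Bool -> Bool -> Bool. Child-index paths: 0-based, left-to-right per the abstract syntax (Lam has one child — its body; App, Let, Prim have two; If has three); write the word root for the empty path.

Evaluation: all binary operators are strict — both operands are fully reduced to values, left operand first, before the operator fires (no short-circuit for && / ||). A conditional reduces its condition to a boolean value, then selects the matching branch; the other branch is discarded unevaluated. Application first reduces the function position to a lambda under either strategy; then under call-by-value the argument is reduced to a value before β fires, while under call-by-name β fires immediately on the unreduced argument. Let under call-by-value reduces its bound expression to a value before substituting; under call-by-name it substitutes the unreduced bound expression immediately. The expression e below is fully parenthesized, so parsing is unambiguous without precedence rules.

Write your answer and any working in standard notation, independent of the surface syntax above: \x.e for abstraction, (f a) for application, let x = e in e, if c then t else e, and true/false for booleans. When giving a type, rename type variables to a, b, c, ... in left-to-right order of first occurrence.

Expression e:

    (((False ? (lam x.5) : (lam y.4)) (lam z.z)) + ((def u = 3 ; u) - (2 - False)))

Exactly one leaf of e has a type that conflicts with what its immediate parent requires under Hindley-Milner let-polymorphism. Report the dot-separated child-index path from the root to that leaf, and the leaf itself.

Answer: 1.1.1 : false

Trace:
  unify Bool ~ Bool
\x._ : a -> Int
\y._ : b -> Int
  unify a -> Int ~ b -> Int
  unify a ~ b
  unify Int ~ Int
z : c
\z._ : c -> c
  unify b -> Int ~ (c -> c) -> d
  unify b ~ c -> c
  unify Int ~ d
_ _ : Int
  unify Int ~ Int
let u : Int
u : Int
  unify Int ~ Int
  unify Int ~ Int
  unify Bool ~ Int
  FAIL: mismatch Bool ~ Int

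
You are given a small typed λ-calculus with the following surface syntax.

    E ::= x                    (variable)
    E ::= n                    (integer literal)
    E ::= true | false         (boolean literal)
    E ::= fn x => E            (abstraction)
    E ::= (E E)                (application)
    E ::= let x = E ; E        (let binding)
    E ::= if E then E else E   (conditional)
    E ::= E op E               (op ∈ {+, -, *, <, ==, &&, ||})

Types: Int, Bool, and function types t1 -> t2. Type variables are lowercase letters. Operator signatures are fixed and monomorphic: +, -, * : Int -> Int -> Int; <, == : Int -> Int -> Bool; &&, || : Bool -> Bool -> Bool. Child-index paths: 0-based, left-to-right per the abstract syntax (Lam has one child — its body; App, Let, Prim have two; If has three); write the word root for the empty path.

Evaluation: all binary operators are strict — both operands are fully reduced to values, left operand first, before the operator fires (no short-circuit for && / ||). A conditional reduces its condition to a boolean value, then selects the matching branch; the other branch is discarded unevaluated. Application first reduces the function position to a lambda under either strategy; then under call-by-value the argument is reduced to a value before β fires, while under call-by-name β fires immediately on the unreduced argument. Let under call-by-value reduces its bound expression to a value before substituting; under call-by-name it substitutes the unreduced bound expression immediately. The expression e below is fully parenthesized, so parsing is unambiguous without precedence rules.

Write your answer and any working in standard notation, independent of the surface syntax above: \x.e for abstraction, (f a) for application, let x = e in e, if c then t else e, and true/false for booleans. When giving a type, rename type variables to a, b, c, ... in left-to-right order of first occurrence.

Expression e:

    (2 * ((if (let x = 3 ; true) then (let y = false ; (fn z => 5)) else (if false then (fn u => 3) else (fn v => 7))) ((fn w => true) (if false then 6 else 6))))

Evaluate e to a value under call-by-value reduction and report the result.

Answer: 10

Derivation:
step 0: (2 * ((if (let x = 3 in true) then (let y = false in (\z.5)) else (if false then (\u.3) else (\v.7))) ((\w.true) (if false then 6 else 6))))
step 1: [let@1.0.0] (2 * ((if true then (let y = false in (\z.5)) else (if false then (\u.3) else (\v.7))) ((\w.true) (if false then 6 else 6))))
step 2: [if@1.0] (2 * ((let y = false in (\z.5)) ((\w.true) (if false then 6 else 6))))
step 3: [let@1.0] (2 * ((\z.5) ((\w.true) (if false then 6 else 6))))
step 4: [if@1.1.1] (2 * ((\z.5) ((\w.true) 6)))
step 5: [beta@1.1] (2 * ((\z.5) true))
step 6: [beta@1] (2 * 5)
step 7: [delta@root] 10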